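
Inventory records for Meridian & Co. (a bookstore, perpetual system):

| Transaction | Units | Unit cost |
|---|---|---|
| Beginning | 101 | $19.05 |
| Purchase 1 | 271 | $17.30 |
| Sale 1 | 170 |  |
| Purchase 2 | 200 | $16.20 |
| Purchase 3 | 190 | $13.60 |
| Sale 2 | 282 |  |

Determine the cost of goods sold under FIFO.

Sale 1 (170) [FIFO — oldest first]: 101 @ $19.05 + 69 @ $17.30 = $3,117.75
Sale 2 (282) [FIFO — oldest first]: 202 @ $17.30 + 80 @ $16.20 = $4,790.60
Total COGS = $3,117.75 + $4,790.60 = $7,908.35
Ending inventory: 120 @ $16.20 + 190 @ $13.60 = $4,528.00

COGS = $7,908.35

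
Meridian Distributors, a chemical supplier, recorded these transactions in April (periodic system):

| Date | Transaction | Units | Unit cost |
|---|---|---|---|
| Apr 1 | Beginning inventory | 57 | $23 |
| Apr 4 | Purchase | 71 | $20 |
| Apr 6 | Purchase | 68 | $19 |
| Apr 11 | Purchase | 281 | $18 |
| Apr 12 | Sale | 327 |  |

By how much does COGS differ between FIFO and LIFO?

$449

FIFO COGS: 57 @ $23 + 71 @ $20 + 68 @ $19 + 131 @ $18 = $6,381
LIFO COGS: 281 @ $18 + 46 @ $19 = $5,932
Difference = |$6,381 − $5,932| = $449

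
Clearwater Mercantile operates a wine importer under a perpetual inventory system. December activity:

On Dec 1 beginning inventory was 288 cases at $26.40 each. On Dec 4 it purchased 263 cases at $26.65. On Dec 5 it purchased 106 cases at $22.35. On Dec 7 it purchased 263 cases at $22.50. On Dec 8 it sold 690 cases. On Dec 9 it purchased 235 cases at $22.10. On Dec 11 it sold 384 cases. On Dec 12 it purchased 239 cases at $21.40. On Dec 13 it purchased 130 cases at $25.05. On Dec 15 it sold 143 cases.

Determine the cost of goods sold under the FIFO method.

Dec 8, 690 sold [FIFO — oldest first]: 288 @ $26.40 + 263 @ $26.65 + 106 @ $22.35 + 33 @ $22.50 = $17,723.75
Dec 11, 384 sold [FIFO — oldest first]: 230 @ $22.50 + 154 @ $22.10 = $8,578.40
Dec 15, 143 sold [FIFO — oldest first]: 81 @ $22.10 + 62 @ $21.40 = $3,116.90
Total COGS = $17,723.75 + $8,578.40 + $3,116.90 = $29,419.05
Ending inventory: 177 @ $21.40 + 130 @ $25.05 = $7,044.30
Check: goods available $36,463.35 = COGS $29,419.05 + ending $7,044.30

COGS = $29,419.05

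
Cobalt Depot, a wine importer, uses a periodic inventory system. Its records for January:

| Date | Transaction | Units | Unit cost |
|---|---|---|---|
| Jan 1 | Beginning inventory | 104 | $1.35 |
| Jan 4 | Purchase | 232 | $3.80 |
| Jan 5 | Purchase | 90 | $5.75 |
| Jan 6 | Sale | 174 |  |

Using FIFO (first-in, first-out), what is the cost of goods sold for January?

COGS = $406.40

Jan 6, 174 sold [FIFO — oldest first]: 104 @ $1.35 + 70 @ $3.80 = $406.40
Ending inventory: 162 @ $3.80 + 90 @ $5.75 = $1,133.10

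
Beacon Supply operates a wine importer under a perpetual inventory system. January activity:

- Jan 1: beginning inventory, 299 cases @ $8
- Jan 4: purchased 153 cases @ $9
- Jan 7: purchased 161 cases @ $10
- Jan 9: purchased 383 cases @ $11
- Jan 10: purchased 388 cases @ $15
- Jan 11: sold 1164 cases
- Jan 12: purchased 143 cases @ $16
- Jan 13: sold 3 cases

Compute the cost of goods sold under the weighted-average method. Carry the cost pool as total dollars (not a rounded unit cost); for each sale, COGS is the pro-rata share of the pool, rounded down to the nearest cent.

COGS = $13,001.26

After Jan 1: 299 on hand, pool $2,392.00 (≈ $8.0000 each)
After Jan 4: 452 on hand, pool $3,769.00 (≈ $8.3385 each)
After Jan 7: 613 on hand, pool $5,379.00 (≈ $8.7749 each)
After Jan 9: 996 on hand, pool $9,592.00 (≈ $9.6305 each)
After Jan 10: 1384 on hand, pool $15,412.00 (≈ $11.1358 each)
Jan 11, sell 1164: 1164/1384 × $15,412.00 → $12,962.11
After Jan 12: 363 on hand, pool $4,737.89 (≈ $13.0520 each)
Jan 13, sell 3: 3/363 × $4,737.89 → $39.15
Total COGS = $12,962.11 + $39.15 = $13,001.26
Ending inventory (cost pool remaining) = $4,698.74
Check: goods available $17,700.00 = COGS $13,001.26 + ending $4,698.74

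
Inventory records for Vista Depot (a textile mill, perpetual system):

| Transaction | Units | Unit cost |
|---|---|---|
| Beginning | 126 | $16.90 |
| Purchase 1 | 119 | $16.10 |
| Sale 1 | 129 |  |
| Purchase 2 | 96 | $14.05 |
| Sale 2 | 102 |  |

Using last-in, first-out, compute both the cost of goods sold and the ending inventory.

COGS = $3,535.10; ending inventory = $1,859.00

Sale 1 (129) [LIFO — newest first]: 119 @ $16.10 + 10 @ $16.90 = $2,084.90
Sale 2 (102) [LIFO — newest first]: 96 @ $14.05 + 6 @ $16.90 = $1,450.20
Total COGS = $2,084.90 + $1,450.20 = $3,535.10
Ending inventory: 110 @ $16.90 = $1,859.00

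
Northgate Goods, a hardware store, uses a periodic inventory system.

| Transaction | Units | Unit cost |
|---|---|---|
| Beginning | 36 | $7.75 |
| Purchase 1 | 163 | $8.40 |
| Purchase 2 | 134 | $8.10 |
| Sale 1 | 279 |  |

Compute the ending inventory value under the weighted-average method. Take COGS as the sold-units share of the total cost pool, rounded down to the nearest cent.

Ending inventory = $443.29

Sale 1, sell 279: 279/333 × $2,733.60 → $2,290.31
Ending inventory (cost pool remaining) = $443.29
Check: goods available $2,733.60 = COGS $2,290.31 + ending $443.29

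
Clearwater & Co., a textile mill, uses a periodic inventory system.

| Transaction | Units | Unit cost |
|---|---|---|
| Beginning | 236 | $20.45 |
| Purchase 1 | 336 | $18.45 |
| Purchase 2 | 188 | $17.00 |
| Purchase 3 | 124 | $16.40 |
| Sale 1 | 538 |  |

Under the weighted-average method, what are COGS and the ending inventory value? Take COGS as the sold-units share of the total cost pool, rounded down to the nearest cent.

COGS = $9,892.74; ending inventory = $6,362.26

Sale 1, sell 538: 538/884 × $16,255.00 → $9,892.74
Ending inventory (cost pool remaining) = $6,362.26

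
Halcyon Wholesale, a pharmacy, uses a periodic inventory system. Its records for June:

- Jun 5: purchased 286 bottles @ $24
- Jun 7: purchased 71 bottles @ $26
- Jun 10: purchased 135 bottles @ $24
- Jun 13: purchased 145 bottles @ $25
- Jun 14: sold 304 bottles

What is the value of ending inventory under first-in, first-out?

Ending inventory = $8,243

Jun 14, 304 sold [FIFO — oldest first]: 286 @ $24 + 18 @ $26 = $7,332
Ending inventory: 53 @ $26 + 135 @ $24 + 145 @ $25 = $8,243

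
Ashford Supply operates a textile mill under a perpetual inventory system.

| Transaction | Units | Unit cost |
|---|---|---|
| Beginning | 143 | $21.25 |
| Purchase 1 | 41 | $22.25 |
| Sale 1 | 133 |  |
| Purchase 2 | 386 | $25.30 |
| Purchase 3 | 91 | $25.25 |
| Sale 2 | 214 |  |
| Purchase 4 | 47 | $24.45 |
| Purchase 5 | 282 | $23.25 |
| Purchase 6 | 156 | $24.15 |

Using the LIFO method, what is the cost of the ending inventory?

Sale 1 (133) [LIFO — newest first]: 41 @ $22.25 + 92 @ $21.25 = $2,867.25
Sale 2 (214) [LIFO — newest first]: 91 @ $25.25 + 123 @ $25.30 = $5,409.65
Total COGS = $2,867.25 + $5,409.65 = $8,276.90
Ending inventory: 51 @ $21.25 + 263 @ $25.30 + 47 @ $24.45 + 282 @ $23.25 + 156 @ $24.15 = $19,210.70
Check: goods available $27,487.60 = COGS $8,276.90 + ending $19,210.70

Ending inventory = $19,210.70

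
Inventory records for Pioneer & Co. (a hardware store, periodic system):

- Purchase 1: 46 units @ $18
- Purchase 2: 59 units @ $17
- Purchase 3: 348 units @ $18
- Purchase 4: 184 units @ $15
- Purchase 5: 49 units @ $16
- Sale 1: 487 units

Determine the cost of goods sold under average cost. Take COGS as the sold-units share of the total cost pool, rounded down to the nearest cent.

COGS = $8,262.67

Sale 1, sell 487: 487/686 × $11,639.00 → $8,262.67
Ending inventory (cost pool remaining) = $3,376.33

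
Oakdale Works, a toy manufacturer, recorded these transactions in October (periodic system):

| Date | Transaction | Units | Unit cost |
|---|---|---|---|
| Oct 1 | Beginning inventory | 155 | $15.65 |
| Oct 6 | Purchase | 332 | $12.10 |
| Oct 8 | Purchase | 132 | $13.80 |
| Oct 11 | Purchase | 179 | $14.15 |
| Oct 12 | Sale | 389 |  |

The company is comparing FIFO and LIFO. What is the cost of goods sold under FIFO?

COGS = $5,257.15

FIFO COGS: 155 @ $15.65 + 234 @ $12.10 = $5,257.15
LIFO COGS: 179 @ $14.15 + 132 @ $13.80 + 78 @ $12.10 = $5,298.25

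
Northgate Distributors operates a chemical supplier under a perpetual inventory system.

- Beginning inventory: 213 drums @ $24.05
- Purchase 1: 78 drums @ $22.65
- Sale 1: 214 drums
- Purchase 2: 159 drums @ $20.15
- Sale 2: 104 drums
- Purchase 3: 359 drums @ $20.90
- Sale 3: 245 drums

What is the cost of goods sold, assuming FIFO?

COGS = $12,454.90

Sale 1 (214) [FIFO — oldest first]: 213 @ $24.05 + 1 @ $22.65 = $5,145.30
Sale 2 (104) [FIFO — oldest first]: 77 @ $22.65 + 27 @ $20.15 = $2,288.10
Sale 3 (245) [FIFO — oldest first]: 132 @ $20.15 + 113 @ $20.90 = $5,021.50
Total COGS = $5,145.30 + $2,288.10 + $5,021.50 = $12,454.90
Ending inventory: 246 @ $20.90 = $5,141.40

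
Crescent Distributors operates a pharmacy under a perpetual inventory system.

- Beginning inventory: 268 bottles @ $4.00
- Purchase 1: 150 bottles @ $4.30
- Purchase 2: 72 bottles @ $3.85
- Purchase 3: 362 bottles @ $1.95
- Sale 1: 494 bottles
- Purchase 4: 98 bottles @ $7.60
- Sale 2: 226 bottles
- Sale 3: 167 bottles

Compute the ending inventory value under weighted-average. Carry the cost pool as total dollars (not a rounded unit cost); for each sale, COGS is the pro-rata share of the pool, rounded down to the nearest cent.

After Beginning: 268 on hand, pool $1,072.00 (≈ $4.0000 each)
After Purchase 1: 418 on hand, pool $1,717.00 (≈ $4.1077 each)
After Purchase 2: 490 on hand, pool $1,994.20 (≈ $4.0698 each)
After Purchase 3: 852 on hand, pool $2,700.10 (≈ $3.1691 each)
Sale 1, sell 494: 494/852 × $2,700.10 → $1,565.55
After Purchase 4: 456 on hand, pool $1,879.35 (≈ $4.1214 each)
Sale 2, sell 226: 226/456 × $1,879.35 → $931.43
Sale 3, sell 167: 167/230 × $947.92 → $688.27
Total COGS = $1,565.55 + $931.43 + $688.27 = $3,185.25
Ending inventory (cost pool remaining) = $259.65

Ending inventory = $259.65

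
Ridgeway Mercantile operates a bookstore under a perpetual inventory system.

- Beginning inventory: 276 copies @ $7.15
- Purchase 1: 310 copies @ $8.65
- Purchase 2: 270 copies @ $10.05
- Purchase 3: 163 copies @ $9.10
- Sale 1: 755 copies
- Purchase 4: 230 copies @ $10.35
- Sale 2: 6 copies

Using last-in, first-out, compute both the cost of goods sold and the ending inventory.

COGS = $7,026.20; ending inventory = $4,206.00

Sale 1 (755) [LIFO — newest first]: 163 @ $9.10 + 270 @ $10.05 + 310 @ $8.65 + 12 @ $7.15 = $6,964.10
Sale 2 (6) [LIFO — newest first]: 6 @ $10.35 = $62.10
Total COGS = $6,964.10 + $62.10 = $7,026.20
Ending inventory: 264 @ $7.15 + 224 @ $10.35 = $4,206.00
Check: goods available $11,232.20 = COGS $7,026.20 + ending $4,206.00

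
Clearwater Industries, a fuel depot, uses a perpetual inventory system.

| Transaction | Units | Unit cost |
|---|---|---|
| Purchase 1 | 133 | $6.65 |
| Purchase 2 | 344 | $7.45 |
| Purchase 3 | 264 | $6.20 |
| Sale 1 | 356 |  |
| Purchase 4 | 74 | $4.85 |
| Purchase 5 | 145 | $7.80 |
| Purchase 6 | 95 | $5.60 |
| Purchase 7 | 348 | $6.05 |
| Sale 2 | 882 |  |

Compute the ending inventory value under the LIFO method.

Ending inventory = $1,122.85

Sale 1 (356) [LIFO — newest first]: 264 @ $6.20 + 92 @ $7.45 = $2,322.20
Sale 2 (882) [LIFO — newest first]: 348 @ $6.05 + 95 @ $5.60 + 145 @ $7.80 + 74 @ $4.85 + 220 @ $7.45 = $5,766.30
Total COGS = $2,322.20 + $5,766.30 = $8,088.50
Ending inventory: 133 @ $6.65 + 32 @ $7.45 = $1,122.85
Check: goods available $9,211.35 = COGS $8,088.50 + ending $1,122.85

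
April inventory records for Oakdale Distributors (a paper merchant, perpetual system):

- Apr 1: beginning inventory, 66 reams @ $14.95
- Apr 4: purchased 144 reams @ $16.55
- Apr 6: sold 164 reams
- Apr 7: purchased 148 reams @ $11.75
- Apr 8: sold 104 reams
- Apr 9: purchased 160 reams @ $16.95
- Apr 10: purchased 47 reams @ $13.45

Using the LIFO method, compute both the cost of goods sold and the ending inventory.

COGS = $3,904.20; ending inventory = $4,548.85

Apr 6, 164 sold [LIFO — newest first]: 144 @ $16.55 + 20 @ $14.95 = $2,682.20
Apr 8, 104 sold [LIFO — newest first]: 104 @ $11.75 = $1,222.00
Total COGS = $2,682.20 + $1,222.00 = $3,904.20
Ending inventory: 46 @ $14.95 + 44 @ $11.75 + 160 @ $16.95 + 47 @ $13.45 = $4,548.85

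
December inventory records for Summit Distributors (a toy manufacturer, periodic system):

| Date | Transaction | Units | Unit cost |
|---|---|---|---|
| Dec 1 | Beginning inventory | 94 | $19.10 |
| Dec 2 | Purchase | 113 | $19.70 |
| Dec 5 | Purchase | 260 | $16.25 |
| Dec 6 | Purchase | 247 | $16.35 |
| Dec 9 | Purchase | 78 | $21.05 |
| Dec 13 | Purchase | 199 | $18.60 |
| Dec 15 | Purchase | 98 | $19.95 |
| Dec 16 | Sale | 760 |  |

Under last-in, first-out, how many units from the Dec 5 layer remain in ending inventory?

122

Dec 16, 760 sold [LIFO — newest first]: 98 @ $19.95 + 199 @ $18.60 + 78 @ $21.05 + 247 @ $16.35 + 138 @ $16.25 = $13,579.35
Ending inventory: 94 @ $19.10 + 113 @ $19.70 + 122 @ $16.25 = $6,004.00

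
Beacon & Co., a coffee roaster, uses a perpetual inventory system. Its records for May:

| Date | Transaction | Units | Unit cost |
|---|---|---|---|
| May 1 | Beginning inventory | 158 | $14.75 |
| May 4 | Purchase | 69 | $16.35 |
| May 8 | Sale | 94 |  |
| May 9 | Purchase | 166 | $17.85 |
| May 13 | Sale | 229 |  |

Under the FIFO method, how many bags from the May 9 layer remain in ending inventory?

May 8, 94 sold [FIFO — oldest first]: 94 @ $14.75 = $1,386.50
May 13, 229 sold [FIFO — oldest first]: 64 @ $14.75 + 69 @ $16.35 + 96 @ $17.85 = $3,785.75
Total COGS = $1,386.50 + $3,785.75 = $5,172.25
Ending inventory: 70 @ $17.85 = $1,249.50

70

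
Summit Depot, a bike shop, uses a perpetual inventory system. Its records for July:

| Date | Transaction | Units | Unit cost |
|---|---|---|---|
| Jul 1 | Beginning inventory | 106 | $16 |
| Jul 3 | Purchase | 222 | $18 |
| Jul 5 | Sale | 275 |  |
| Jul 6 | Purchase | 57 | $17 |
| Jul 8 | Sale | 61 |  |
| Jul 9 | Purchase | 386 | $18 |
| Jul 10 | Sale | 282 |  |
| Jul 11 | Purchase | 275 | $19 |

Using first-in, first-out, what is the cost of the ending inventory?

Jul 5, 275 sold [FIFO — oldest first]: 106 @ $16 + 169 @ $18 = $4,738
Jul 8, 61 sold [FIFO — oldest first]: 53 @ $18 + 8 @ $17 = $1,090
Jul 10, 282 sold [FIFO — oldest first]: 49 @ $17 + 233 @ $18 = $5,027
Total COGS = $4,738 + $1,090 + $5,027 = $10,855
Ending inventory: 153 @ $18 + 275 @ $19 = $7,979
Check: goods available $18,834 = COGS $10,855 + ending $7,979

Ending inventory = $7,979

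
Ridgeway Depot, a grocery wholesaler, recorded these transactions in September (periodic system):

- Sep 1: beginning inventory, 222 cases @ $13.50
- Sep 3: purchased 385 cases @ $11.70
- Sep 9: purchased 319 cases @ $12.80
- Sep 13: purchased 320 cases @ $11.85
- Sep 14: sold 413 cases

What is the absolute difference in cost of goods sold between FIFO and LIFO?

$249.30

FIFO COGS: 222 @ $13.50 + 191 @ $11.70 = $5,231.70
LIFO COGS: 320 @ $11.85 + 93 @ $12.80 = $4,982.40
Difference = |$5,231.70 − $4,982.40| = $249.30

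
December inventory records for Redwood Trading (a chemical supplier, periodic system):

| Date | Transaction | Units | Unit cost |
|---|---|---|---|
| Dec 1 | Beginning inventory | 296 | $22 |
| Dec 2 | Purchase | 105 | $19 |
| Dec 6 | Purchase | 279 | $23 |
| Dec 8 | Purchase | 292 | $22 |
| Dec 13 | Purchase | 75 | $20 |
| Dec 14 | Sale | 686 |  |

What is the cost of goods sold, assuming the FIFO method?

COGS = $15,056

Dec 14, 686 sold [FIFO — oldest first]: 296 @ $22 + 105 @ $19 + 279 @ $23 + 6 @ $22 = $15,056
Ending inventory: 286 @ $22 + 75 @ $20 = $7,792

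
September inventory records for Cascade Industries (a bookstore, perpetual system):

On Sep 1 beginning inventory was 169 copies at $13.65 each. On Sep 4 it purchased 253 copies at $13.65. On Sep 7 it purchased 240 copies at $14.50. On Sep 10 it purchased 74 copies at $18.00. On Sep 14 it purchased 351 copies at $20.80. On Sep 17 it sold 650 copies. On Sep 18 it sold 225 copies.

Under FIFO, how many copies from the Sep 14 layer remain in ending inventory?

Sep 17, 650 sold [FIFO — oldest first]: 169 @ $13.65 + 253 @ $13.65 + 228 @ $14.50 = $9,066.30
Sep 18, 225 sold [FIFO — oldest first]: 12 @ $14.50 + 74 @ $18.00 + 139 @ $20.80 = $4,397.20
Total COGS = $9,066.30 + $4,397.20 = $13,463.50
Ending inventory: 212 @ $20.80 = $4,409.60

212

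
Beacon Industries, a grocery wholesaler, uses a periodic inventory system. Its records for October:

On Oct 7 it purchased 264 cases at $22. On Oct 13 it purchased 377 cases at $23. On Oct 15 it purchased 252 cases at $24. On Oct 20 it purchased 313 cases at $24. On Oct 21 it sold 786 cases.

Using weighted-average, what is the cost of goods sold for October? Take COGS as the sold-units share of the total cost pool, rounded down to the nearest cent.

Oct 21, sell 786: 786/1206 × $28,039.00 → $18,274.17
Ending inventory (cost pool remaining) = $9,764.83
Check: goods available $28,039.00 = COGS $18,274.17 + ending $9,764.83

COGS = $18,274.17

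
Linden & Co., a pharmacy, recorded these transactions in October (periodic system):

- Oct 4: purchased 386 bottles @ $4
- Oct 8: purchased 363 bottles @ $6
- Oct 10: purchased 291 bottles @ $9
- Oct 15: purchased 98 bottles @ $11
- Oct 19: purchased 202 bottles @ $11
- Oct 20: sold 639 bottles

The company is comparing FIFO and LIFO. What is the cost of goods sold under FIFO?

COGS = $3,062

FIFO COGS: 386 @ $4 + 253 @ $6 = $3,062
LIFO COGS: 202 @ $11 + 98 @ $11 + 291 @ $9 + 48 @ $6 = $6,207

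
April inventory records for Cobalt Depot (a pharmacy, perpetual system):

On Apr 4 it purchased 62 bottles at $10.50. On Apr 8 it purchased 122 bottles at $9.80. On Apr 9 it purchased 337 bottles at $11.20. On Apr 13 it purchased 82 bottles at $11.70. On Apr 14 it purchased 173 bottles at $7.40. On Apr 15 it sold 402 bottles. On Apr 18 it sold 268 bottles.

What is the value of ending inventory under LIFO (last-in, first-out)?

Ending inventory = $1,082.20

Apr 15, 402 sold [LIFO — newest first]: 173 @ $7.40 + 82 @ $11.70 + 147 @ $11.20 = $3,886.00
Apr 18, 268 sold [LIFO — newest first]: 190 @ $11.20 + 78 @ $9.80 = $2,892.40
Total COGS = $3,886.00 + $2,892.40 = $6,778.40
Ending inventory: 62 @ $10.50 + 44 @ $9.80 = $1,082.20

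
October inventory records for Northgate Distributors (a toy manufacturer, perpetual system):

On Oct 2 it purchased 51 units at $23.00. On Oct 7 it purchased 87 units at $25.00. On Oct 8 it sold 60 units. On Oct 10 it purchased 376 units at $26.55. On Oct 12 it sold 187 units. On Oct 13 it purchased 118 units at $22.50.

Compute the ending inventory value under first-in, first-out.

Oct 8, 60 sold [FIFO — oldest first]: 51 @ $23.00 + 9 @ $25.00 = $1,398.00
Oct 12, 187 sold [FIFO — oldest first]: 78 @ $25.00 + 109 @ $26.55 = $4,843.95
Total COGS = $1,398.00 + $4,843.95 = $6,241.95
Ending inventory: 267 @ $26.55 + 118 @ $22.50 = $9,743.85

Ending inventory = $9,743.85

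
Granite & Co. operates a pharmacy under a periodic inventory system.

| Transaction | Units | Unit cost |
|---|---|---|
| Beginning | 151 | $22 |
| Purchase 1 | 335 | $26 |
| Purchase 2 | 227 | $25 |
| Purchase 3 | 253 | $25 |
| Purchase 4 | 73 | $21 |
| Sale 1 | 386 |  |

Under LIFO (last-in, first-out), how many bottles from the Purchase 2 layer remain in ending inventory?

Sale 1 (386) [LIFO — newest first]: 73 @ $21 + 253 @ $25 + 60 @ $25 = $9,358
Ending inventory: 151 @ $22 + 335 @ $26 + 167 @ $25 = $16,207

167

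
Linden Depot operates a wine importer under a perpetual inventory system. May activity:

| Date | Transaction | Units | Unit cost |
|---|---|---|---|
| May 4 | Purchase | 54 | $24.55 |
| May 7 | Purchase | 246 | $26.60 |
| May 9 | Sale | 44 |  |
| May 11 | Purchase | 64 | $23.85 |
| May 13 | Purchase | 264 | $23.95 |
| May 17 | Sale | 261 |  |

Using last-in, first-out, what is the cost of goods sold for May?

May 9, 44 sold [LIFO — newest first]: 44 @ $26.60 = $1,170.40
May 17, 261 sold [LIFO — newest first]: 261 @ $23.95 = $6,250.95
Total COGS = $1,170.40 + $6,250.95 = $7,421.35
Ending inventory: 54 @ $24.55 + 202 @ $26.60 + 64 @ $23.85 + 3 @ $23.95 = $8,297.15

COGS = $7,421.35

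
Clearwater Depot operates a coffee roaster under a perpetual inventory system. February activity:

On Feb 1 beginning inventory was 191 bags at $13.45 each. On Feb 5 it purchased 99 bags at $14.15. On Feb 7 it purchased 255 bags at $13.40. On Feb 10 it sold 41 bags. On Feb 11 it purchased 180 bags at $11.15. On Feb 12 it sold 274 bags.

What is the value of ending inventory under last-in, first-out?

Feb 10, 41 sold [LIFO — newest first]: 41 @ $13.40 = $549.40
Feb 12, 274 sold [LIFO — newest first]: 180 @ $11.15 + 94 @ $13.40 = $3,266.60
Total COGS = $549.40 + $3,266.60 = $3,816.00
Ending inventory: 191 @ $13.45 + 99 @ $14.15 + 120 @ $13.40 = $5,577.80

Ending inventory = $5,577.80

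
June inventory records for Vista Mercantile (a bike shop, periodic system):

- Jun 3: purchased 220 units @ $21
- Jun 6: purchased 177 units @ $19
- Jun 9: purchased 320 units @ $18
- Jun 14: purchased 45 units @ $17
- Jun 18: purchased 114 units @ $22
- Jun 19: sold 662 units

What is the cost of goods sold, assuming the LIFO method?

Jun 19, 662 sold [LIFO — newest first]: 114 @ $22 + 45 @ $17 + 320 @ $18 + 177 @ $19 + 6 @ $21 = $12,522
Ending inventory: 214 @ $21 = $4,494

COGS = $12,522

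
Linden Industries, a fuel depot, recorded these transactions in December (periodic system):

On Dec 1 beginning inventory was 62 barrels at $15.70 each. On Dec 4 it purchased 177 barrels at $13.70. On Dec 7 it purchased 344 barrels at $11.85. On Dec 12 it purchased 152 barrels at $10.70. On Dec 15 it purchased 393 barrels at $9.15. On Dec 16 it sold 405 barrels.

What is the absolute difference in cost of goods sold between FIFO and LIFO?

FIFO COGS: 62 @ $15.70 + 177 @ $13.70 + 166 @ $11.85 = $5,365.40
LIFO COGS: 393 @ $9.15 + 12 @ $10.70 = $3,724.35
Difference = |$5,365.40 − $3,724.35| = $1,641.05

$1,641.05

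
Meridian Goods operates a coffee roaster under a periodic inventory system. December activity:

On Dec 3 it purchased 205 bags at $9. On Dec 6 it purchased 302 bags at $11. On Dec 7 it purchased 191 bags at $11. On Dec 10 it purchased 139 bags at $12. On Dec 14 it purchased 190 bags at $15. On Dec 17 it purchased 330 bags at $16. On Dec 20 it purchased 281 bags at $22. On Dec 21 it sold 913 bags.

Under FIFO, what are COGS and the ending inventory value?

COGS = $10,076; ending inventory = $13,172

Dec 21, 913 sold [FIFO — oldest first]: 205 @ $9 + 302 @ $11 + 191 @ $11 + 139 @ $12 + 76 @ $15 = $10,076
Ending inventory: 114 @ $15 + 330 @ $16 + 281 @ $22 = $13,172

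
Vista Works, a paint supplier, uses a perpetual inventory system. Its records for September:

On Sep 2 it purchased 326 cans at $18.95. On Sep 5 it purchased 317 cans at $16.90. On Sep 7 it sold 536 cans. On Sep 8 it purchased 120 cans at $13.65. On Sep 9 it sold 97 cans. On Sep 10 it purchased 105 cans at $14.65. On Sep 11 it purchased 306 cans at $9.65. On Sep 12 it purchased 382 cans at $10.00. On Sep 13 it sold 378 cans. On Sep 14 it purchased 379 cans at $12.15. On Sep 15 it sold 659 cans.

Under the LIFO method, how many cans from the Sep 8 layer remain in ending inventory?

Sep 7, 536 sold [LIFO — newest first]: 317 @ $16.90 + 219 @ $18.95 = $9,507.35
Sep 9, 97 sold [LIFO — newest first]: 97 @ $13.65 = $1,324.05
Sep 13, 378 sold [LIFO — newest first]: 378 @ $10.00 = $3,780.00
Sep 15, 659 sold [LIFO — newest first]: 379 @ $12.15 + 4 @ $10.00 + 276 @ $9.65 = $7,308.25
Total COGS = $9,507.35 + $1,324.05 + $3,780.00 + $7,308.25 = $21,919.65
Ending inventory: 107 @ $18.95 + 23 @ $13.65 + 105 @ $14.65 + 30 @ $9.65 = $4,169.35

23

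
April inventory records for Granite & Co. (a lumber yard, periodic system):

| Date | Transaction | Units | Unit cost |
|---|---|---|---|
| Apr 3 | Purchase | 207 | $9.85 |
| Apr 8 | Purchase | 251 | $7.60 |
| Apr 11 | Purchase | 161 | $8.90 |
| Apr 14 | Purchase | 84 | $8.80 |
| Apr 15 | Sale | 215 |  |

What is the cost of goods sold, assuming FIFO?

Apr 15, 215 sold [FIFO — oldest first]: 207 @ $9.85 + 8 @ $7.60 = $2,099.75
Ending inventory: 243 @ $7.60 + 161 @ $8.90 + 84 @ $8.80 = $4,018.90

COGS = $2,099.75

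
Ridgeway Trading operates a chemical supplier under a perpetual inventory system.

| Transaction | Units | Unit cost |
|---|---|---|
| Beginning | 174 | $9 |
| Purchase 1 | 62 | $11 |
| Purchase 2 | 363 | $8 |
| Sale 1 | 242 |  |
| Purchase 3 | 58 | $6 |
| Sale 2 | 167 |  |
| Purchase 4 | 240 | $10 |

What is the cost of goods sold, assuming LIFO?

Sale 1 (242) [LIFO — newest first]: 242 @ $8 = $1,936
Sale 2 (167) [LIFO — newest first]: 58 @ $6 + 109 @ $8 = $1,220
Total COGS = $1,936 + $1,220 = $3,156
Ending inventory: 174 @ $9 + 62 @ $11 + 12 @ $8 + 240 @ $10 = $4,744

COGS = $3,156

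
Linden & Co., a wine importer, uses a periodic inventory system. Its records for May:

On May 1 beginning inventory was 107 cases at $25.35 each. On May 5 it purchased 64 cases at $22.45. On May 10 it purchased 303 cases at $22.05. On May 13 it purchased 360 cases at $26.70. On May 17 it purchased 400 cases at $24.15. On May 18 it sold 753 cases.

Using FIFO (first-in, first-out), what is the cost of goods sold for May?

COGS = $18,279.70

May 18, 753 sold [FIFO — oldest first]: 107 @ $25.35 + 64 @ $22.45 + 303 @ $22.05 + 279 @ $26.70 = $18,279.70
Ending inventory: 81 @ $26.70 + 400 @ $24.15 = $11,822.70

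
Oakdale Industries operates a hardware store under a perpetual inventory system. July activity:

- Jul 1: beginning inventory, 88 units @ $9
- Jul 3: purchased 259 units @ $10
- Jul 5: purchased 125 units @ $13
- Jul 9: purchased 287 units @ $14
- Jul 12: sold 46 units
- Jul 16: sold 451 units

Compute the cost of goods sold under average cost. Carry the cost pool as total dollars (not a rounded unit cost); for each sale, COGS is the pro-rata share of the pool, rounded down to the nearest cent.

After Jul 1: 88 on hand, pool $792.00 (≈ $9.0000 each)
After Jul 3: 347 on hand, pool $3,382.00 (≈ $9.7464 each)
After Jul 5: 472 on hand, pool $5,007.00 (≈ $10.6081 each)
After Jul 9: 759 on hand, pool $9,025.00 (≈ $11.8906 each)
Jul 12, sell 46: 46/759 × $9,025.00 → $546.96
Jul 16, sell 451: 451/713 × $8,478.04 → $5,362.68
Total COGS = $546.96 + $5,362.68 = $5,909.64
Ending inventory (cost pool remaining) = $3,115.36

COGS = $5,909.64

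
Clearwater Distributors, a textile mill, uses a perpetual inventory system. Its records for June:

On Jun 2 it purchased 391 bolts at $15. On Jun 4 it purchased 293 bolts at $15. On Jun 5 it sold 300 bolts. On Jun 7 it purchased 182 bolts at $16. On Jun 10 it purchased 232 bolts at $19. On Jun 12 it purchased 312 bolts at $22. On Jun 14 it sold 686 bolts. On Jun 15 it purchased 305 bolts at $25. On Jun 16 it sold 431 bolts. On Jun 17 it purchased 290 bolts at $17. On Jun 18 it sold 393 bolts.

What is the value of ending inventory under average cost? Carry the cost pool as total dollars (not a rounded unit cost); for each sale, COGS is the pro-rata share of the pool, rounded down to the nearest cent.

Ending inventory = $3,701.40

After Jun 2: 391 on hand, pool $5,865.00 (≈ $15.0000 each)
After Jun 4: 684 on hand, pool $10,260.00 (≈ $15.0000 each)
Jun 5, sell 300: 300/684 × $10,260.00 → $4,500.00
After Jun 7: 566 on hand, pool $8,672.00 (≈ $15.3216 each)
After Jun 10: 798 on hand, pool $13,080.00 (≈ $16.3910 each)
After Jun 12: 1110 on hand, pool $19,944.00 (≈ $17.9676 each)
Jun 14, sell 686: 686/1110 × $19,944.00 → $12,325.75
After Jun 15: 729 on hand, pool $15,243.25 (≈ $20.9098 each)
Jun 16, sell 431: 431/729 × $15,243.25 → $9,012.12
After Jun 17: 588 on hand, pool $11,161.13 (≈ $18.9815 each)
Jun 18, sell 393: 393/588 × $11,161.13 → $7,459.73
Total COGS = $4,500.00 + $12,325.75 + $9,012.12 + $7,459.73 = $33,297.60
Ending inventory (cost pool remaining) = $3,701.40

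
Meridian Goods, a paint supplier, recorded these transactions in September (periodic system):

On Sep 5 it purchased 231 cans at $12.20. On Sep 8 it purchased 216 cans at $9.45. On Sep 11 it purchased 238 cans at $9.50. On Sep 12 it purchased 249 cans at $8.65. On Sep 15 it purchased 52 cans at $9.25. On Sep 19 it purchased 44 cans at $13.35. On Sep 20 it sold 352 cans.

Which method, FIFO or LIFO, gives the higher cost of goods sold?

FIFO

FIFO COGS: 231 @ $12.20 + 121 @ $9.45 = $3,961.65
LIFO COGS: 44 @ $13.35 + 52 @ $9.25 + 249 @ $8.65 + 7 @ $9.50 = $3,288.75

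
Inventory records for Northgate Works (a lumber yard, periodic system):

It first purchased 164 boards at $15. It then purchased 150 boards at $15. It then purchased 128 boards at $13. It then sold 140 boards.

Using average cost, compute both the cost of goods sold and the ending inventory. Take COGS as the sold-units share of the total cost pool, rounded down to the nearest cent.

Sale 1, sell 140: 140/442 × $6,374.00 → $2,018.91
Ending inventory (cost pool remaining) = $4,355.09
Check: goods available $6,374.00 = COGS $2,018.91 + ending $4,355.09

COGS = $2,018.91; ending inventory = $4,355.09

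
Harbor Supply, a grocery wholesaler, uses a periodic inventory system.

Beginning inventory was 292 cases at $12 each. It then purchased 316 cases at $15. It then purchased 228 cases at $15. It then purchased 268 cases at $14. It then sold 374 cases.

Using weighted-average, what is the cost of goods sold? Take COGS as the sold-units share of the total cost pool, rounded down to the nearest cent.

Sale 1, sell 374: 374/1104 × $15,416.00 → $5,222.44
Ending inventory (cost pool remaining) = $10,193.56
Check: goods available $15,416.00 = COGS $5,222.44 + ending $10,193.56

COGS = $5,222.44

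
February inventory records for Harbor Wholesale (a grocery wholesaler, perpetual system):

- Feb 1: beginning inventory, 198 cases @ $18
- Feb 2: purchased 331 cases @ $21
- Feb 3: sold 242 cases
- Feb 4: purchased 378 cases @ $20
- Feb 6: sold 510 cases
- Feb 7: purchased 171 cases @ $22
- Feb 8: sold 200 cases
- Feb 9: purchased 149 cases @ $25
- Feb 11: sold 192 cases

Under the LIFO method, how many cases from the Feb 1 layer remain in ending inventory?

Feb 3, 242 sold [LIFO — newest first]: 242 @ $21 = $5,082
Feb 6, 510 sold [LIFO — newest first]: 378 @ $20 + 89 @ $21 + 43 @ $18 = $10,203
Feb 8, 200 sold [LIFO — newest first]: 171 @ $22 + 29 @ $18 = $4,284
Feb 11, 192 sold [LIFO — newest first]: 149 @ $25 + 43 @ $18 = $4,499
Total COGS = $5,082 + $10,203 + $4,284 + $4,499 = $24,068
Ending inventory: 83 @ $18 = $1,494

83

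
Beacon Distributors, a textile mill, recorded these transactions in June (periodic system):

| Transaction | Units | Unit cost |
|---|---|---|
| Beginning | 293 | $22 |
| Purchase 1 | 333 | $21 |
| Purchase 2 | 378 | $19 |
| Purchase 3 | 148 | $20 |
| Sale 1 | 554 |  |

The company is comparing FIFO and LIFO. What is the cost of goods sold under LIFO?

FIFO COGS: 293 @ $22 + 261 @ $21 = $11,927
LIFO COGS: 148 @ $20 + 378 @ $19 + 28 @ $21 = $10,730

COGS = $10,730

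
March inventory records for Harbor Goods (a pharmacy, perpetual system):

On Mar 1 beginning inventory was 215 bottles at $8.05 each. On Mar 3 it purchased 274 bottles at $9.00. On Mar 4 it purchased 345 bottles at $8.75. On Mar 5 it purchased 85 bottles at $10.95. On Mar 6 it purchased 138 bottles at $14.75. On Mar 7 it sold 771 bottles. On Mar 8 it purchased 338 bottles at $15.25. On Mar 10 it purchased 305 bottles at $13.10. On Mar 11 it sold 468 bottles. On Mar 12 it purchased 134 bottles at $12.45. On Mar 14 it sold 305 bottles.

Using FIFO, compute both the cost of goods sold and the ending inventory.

COGS = $17,288.15; ending inventory = $3,711.90

Mar 7, 771 sold [FIFO — oldest first]: 215 @ $8.05 + 274 @ $9.00 + 282 @ $8.75 = $6,664.25
Mar 11, 468 sold [FIFO — oldest first]: 63 @ $8.75 + 85 @ $10.95 + 138 @ $14.75 + 182 @ $15.25 = $6,293.00
Mar 14, 305 sold [FIFO — oldest first]: 156 @ $15.25 + 149 @ $13.10 = $4,330.90
Total COGS = $6,664.25 + $6,293.00 + $4,330.90 = $17,288.15
Ending inventory: 156 @ $13.10 + 134 @ $12.45 = $3,711.90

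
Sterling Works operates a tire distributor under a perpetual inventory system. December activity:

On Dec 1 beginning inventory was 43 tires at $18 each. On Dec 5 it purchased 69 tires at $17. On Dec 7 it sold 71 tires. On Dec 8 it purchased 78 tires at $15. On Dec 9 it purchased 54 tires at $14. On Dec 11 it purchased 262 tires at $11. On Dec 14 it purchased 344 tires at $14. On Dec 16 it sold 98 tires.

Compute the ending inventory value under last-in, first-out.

Ending inventory = $8,990

Dec 7, 71 sold [LIFO — newest first]: 69 @ $17 + 2 @ $18 = $1,209
Dec 16, 98 sold [LIFO — newest first]: 98 @ $14 = $1,372
Total COGS = $1,209 + $1,372 = $2,581
Ending inventory: 41 @ $18 + 78 @ $15 + 54 @ $14 + 262 @ $11 + 246 @ $14 = $8,990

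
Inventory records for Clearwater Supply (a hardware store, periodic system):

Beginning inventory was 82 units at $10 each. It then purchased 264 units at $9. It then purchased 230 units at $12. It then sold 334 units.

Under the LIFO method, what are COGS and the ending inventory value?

COGS = $3,696; ending inventory = $2,260

Sale 1 (334) [LIFO — newest first]: 230 @ $12 + 104 @ $9 = $3,696
Ending inventory: 82 @ $10 + 160 @ $9 = $2,260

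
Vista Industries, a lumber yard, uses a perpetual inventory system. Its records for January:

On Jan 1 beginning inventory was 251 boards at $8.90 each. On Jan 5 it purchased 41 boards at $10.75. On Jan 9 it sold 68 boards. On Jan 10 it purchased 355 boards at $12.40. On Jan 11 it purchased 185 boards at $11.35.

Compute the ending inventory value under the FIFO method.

Jan 9, 68 sold [FIFO — oldest first]: 68 @ $8.90 = $605.20
Ending inventory: 183 @ $8.90 + 41 @ $10.75 + 355 @ $12.40 + 185 @ $11.35 = $8,571.20
Check: goods available $9,176.40 = COGS $605.20 + ending $8,571.20

Ending inventory = $8,571.20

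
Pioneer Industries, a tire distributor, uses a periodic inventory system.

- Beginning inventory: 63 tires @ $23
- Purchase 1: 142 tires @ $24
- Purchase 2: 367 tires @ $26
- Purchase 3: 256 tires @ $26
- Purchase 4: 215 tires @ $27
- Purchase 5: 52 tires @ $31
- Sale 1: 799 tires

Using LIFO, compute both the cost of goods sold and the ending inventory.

COGS = $21,249; ending inventory = $7,223

Sale 1 (799) [LIFO — newest first]: 52 @ $31 + 215 @ $27 + 256 @ $26 + 276 @ $26 = $21,249
Ending inventory: 63 @ $23 + 142 @ $24 + 91 @ $26 = $7,223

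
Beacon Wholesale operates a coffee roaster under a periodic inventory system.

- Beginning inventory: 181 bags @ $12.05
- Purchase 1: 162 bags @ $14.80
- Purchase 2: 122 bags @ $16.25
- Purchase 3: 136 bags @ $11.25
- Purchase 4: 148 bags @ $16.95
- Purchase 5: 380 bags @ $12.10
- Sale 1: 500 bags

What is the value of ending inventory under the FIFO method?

Sale 1 (500) [FIFO — oldest first]: 181 @ $12.05 + 162 @ $14.80 + 122 @ $16.25 + 35 @ $11.25 = $6,954.90
Ending inventory: 101 @ $11.25 + 148 @ $16.95 + 380 @ $12.10 = $8,242.85
Check: goods available $15,197.75 = COGS $6,954.90 + ending $8,242.85

Ending inventory = $8,242.85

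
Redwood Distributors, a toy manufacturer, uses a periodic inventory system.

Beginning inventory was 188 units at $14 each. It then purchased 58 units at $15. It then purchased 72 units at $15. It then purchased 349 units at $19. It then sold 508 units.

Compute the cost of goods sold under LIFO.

COGS = $8,987

Sale 1 (508) [LIFO — newest first]: 349 @ $19 + 72 @ $15 + 58 @ $15 + 29 @ $14 = $8,987
Ending inventory: 159 @ $14 = $2,226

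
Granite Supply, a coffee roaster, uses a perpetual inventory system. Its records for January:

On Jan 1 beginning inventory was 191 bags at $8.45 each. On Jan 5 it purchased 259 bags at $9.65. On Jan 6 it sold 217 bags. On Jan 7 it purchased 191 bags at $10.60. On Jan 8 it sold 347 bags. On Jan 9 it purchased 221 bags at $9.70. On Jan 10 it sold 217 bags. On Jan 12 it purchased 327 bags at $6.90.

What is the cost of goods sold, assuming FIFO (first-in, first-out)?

COGS = $7,495.90

Jan 6, 217 sold [FIFO — oldest first]: 191 @ $8.45 + 26 @ $9.65 = $1,864.85
Jan 8, 347 sold [FIFO — oldest first]: 233 @ $9.65 + 114 @ $10.60 = $3,456.85
Jan 10, 217 sold [FIFO — oldest first]: 77 @ $10.60 + 140 @ $9.70 = $2,174.20
Total COGS = $1,864.85 + $3,456.85 + $2,174.20 = $7,495.90
Ending inventory: 81 @ $9.70 + 327 @ $6.90 = $3,042.00
Check: goods available $10,537.90 = COGS $7,495.90 + ending $3,042.00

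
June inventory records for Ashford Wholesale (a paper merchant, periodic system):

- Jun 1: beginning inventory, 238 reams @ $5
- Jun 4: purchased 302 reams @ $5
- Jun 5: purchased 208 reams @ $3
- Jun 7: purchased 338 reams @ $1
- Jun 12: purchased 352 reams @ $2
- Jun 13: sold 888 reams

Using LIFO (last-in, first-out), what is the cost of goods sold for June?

COGS = $1,636

Jun 13, 888 sold [LIFO — newest first]: 352 @ $2 + 338 @ $1 + 198 @ $3 = $1,636
Ending inventory: 238 @ $5 + 302 @ $5 + 10 @ $3 = $2,730
Check: goods available $4,366 = COGS $1,636 + ending $2,730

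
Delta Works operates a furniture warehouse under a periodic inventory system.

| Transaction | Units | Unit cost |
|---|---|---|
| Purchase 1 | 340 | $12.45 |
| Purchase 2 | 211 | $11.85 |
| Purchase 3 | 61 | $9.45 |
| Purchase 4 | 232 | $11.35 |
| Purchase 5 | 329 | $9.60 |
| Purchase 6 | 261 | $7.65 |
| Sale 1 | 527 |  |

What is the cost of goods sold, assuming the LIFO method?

COGS = $4,550.25

Sale 1 (527) [LIFO — newest first]: 261 @ $7.65 + 266 @ $9.60 = $4,550.25
Ending inventory: 340 @ $12.45 + 211 @ $11.85 + 61 @ $9.45 + 232 @ $11.35 + 63 @ $9.60 = $10,547.80
Check: goods available $15,098.05 = COGS $4,550.25 + ending $10,547.80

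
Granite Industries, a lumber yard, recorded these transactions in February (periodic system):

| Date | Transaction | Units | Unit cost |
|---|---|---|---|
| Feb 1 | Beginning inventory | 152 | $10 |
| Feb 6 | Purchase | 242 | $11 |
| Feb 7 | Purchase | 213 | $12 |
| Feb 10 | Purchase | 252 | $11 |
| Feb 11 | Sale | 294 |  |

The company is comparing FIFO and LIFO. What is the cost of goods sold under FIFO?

FIFO COGS: 152 @ $10 + 142 @ $11 = $3,082
LIFO COGS: 252 @ $11 + 42 @ $12 = $3,276

COGS = $3,082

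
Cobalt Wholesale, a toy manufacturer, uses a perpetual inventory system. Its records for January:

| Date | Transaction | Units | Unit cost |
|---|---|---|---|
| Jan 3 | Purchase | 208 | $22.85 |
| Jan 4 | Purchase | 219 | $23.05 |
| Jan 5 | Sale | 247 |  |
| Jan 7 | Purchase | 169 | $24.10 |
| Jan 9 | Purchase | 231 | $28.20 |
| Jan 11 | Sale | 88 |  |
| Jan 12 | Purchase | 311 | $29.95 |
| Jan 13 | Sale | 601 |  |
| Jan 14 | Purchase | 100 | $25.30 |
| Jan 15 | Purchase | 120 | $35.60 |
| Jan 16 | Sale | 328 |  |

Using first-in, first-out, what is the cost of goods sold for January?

Jan 5, 247 sold [FIFO — oldest first]: 208 @ $22.85 + 39 @ $23.05 = $5,651.75
Jan 11, 88 sold [FIFO — oldest first]: 88 @ $23.05 = $2,028.40
Jan 13, 601 sold [FIFO — oldest first]: 92 @ $23.05 + 169 @ $24.10 + 231 @ $28.20 + 109 @ $29.95 = $15,972.25
Jan 16, 328 sold [FIFO — oldest first]: 202 @ $29.95 + 100 @ $25.30 + 26 @ $35.60 = $9,505.50
Total COGS = $5,651.75 + $2,028.40 + $15,972.25 + $9,505.50 = $33,157.90
Ending inventory: 94 @ $35.60 = $3,346.40
Check: goods available $36,504.30 = COGS $33,157.90 + ending $3,346.40

COGS = $33,157.90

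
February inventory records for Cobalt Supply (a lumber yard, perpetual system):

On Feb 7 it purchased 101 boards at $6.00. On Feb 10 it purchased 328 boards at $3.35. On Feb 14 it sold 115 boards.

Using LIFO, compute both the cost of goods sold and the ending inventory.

Feb 14, 115 sold [LIFO — newest first]: 115 @ $3.35 = $385.25
Ending inventory: 101 @ $6.00 + 213 @ $3.35 = $1,319.55

COGS = $385.25; ending inventory = $1,319.55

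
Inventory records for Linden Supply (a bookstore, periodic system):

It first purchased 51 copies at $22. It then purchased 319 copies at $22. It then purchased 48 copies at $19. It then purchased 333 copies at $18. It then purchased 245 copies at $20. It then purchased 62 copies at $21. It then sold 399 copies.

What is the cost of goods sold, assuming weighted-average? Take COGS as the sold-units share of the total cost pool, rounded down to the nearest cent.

Sale 1, sell 399: 399/1058 × $21,248.00 → $8,013.18
Ending inventory (cost pool remaining) = $13,234.82

COGS = $8,013.18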